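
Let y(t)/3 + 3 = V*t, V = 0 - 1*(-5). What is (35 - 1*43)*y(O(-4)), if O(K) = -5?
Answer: 672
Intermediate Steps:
V = 5 (V = 0 + 5 = 5)
y(t) = -9 + 15*t (y(t) = -9 + 3*(5*t) = -9 + 15*t)
(35 - 1*43)*y(O(-4)) = (35 - 1*43)*(-9 + 15*(-5)) = (35 - 43)*(-9 - 75) = -8*(-84) = 672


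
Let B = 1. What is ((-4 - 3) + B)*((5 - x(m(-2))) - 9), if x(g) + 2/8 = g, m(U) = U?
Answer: 21/2 ≈ 10.500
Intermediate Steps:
x(g) = -1/4 + g
((-4 - 3) + B)*((5 - x(m(-2))) - 9) = ((-4 - 3) + 1)*((5 - (-1/4 - 2)) - 9) = (-7 + 1)*((5 - 1*(-9/4)) - 9) = -6*((5 + 9/4) - 9) = -6*(29/4 - 9) = -6*(-7/4) = 21/2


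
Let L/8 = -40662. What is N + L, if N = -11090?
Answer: -336386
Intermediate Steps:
L = -325296 (L = 8*(-40662) = -325296)
N + L = -11090 - 325296 = -336386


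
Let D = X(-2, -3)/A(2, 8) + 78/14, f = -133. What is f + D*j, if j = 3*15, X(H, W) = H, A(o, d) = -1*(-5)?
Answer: 698/7 ≈ 99.714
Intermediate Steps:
A(o, d) = 5
D = 181/35 (D = -2/5 + 78/14 = -2*⅕ + 78*(1/14) = -⅖ + 39/7 = 181/35 ≈ 5.1714)
j = 45
f + D*j = -133 + (181/35)*45 = -133 + 1629/7 = 698/7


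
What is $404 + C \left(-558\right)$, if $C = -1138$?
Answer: $635408$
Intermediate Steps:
$404 + C \left(-558\right) = 404 - -635004 = 404 + 635004 = 635408$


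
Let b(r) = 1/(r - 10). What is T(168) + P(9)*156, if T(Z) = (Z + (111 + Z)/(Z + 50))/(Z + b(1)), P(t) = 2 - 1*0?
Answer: 103104303/329398 ≈ 313.01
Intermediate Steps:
P(t) = 2 (P(t) = 2 + 0 = 2)
b(r) = 1/(-10 + r)
T(Z) = (Z + (111 + Z)/(50 + Z))/(-⅑ + Z) (T(Z) = (Z + (111 + Z)/(Z + 50))/(Z + 1/(-10 + 1)) = (Z + (111 + Z)/(50 + Z))/(Z + 1/(-9)) = (Z + (111 + Z)/(50 + Z))/(Z - ⅑) = (Z + (111 + Z)/(50 + Z))/(-⅑ + Z))
T(168) + P(9)*156 = 9*(111 + 168² + 51*168)/(-50 + 9*168² + 449*168) + 2*156 = 9*(111 + 28224 + 8568)/(-50 + 9*28224 + 75432) + 312 = 9*36903/(-50 + 254016 + 75432) + 312 = 9*36903/329398 + 312 = 9*(1/329398)*36903 + 312 = 332127/329398 + 312 = 103104303/329398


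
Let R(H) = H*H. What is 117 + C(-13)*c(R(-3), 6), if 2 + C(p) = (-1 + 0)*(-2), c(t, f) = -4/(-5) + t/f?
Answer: 117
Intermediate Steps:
R(H) = H²
c(t, f) = ⅘ + t/f (c(t, f) = -4*(-⅕) + t/f = ⅘ + t/f)
C(p) = 0 (C(p) = -2 + (-1 + 0)*(-2) = -2 - 1*(-2) = -2 + 2 = 0)
117 + C(-13)*c(R(-3), 6) = 117 + 0*(⅘ + (-3)²/6) = 117 + 0*(⅘ + 9*(⅙)) = 117 + 0*(⅘ + 3/2) = 117 + 0*(23/10) = 117 + 0 = 117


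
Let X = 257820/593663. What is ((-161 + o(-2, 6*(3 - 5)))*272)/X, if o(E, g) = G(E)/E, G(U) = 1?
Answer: -6519607066/64455 ≈ -1.0115e+5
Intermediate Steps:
o(E, g) = 1/E
X = 257820/593663 (X = 257820*(1/593663) = 257820/593663 ≈ 0.43429)
((-161 + o(-2, 6*(3 - 5)))*272)/X = ((-161 + 1/(-2))*272)/(257820/593663) = ((-161 - ½)*272)*(593663/257820) = -323/2*272*(593663/257820) = -43928*593663/257820 = -6519607066/64455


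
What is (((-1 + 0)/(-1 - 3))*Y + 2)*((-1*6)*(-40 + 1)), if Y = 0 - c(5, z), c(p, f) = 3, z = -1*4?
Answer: 585/2 ≈ 292.50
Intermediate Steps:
z = -4
Y = -3 (Y = 0 - 1*3 = 0 - 3 = -3)
(((-1 + 0)/(-1 - 3))*Y + 2)*((-1*6)*(-40 + 1)) = (((-1 + 0)/(-1 - 3))*(-3) + 2)*((-1*6)*(-40 + 1)) = (-1/(-4)*(-3) + 2)*(-6*(-39)) = (-1*(-1/4)*(-3) + 2)*234 = ((1/4)*(-3) + 2)*234 = (-3/4 + 2)*234 = (5/4)*234 = 585/2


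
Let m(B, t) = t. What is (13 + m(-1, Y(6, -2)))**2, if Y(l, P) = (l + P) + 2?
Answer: 361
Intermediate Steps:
Y(l, P) = 2 + P + l (Y(l, P) = (P + l) + 2 = 2 + P + l)
(13 + m(-1, Y(6, -2)))**2 = (13 + (2 - 2 + 6))**2 = (13 + 6)**2 = 19**2 = 361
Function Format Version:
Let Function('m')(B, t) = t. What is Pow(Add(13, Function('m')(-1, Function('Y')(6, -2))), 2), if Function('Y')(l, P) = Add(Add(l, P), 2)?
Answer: 361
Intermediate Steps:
Function('Y')(l, P) = Add(2, P, l) (Function('Y')(l, P) = Add(Add(P, l), 2) = Add(2, P, l))
Pow(Add(13, Function('m')(-1, Function('Y')(6, -2))), 2) = Pow(Add(13, Add(2, -2, 6)), 2) = Pow(Add(13, 6), 2) = Pow(19, 2) = 361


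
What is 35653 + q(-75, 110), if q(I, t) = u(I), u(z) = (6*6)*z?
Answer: 32953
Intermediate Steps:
u(z) = 36*z
q(I, t) = 36*I
35653 + q(-75, 110) = 35653 + 36*(-75) = 35653 - 2700 = 32953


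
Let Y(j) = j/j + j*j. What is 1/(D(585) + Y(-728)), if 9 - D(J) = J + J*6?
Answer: 1/525899 ≈ 1.9015e-6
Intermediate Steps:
D(J) = 9 - 7*J (D(J) = 9 - (J + J*6) = 9 - (J + 6*J) = 9 - 7*J)
Y(j) = 1 + j**2
1/(D(585) + Y(-728)) = 1/((9 - 7*585) + (1 + (-728)**2)) = 1/((9 - 4095) + (1 + 529984)) = 1/(-4086 + 529985) = 1/525899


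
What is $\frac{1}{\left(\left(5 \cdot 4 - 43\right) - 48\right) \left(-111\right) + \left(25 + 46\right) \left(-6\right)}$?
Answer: $\frac{1}{7455} \approx 0.00013414$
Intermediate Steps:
$\frac{1}{\left(\left(5 \cdot 4 - 43\right) - 48\right) \left(-111\right) + \left(25 + 46\right) \left(-6\right)} = \frac{1}{\left(\left(20 - 43\right) - 48\right) \left(-111\right) + 71 \left(-6\right)} = \frac{1}{\left(-23 - 48\right) \left(-111\right) - 426} = \frac{1}{\left(-71\right) \left(-111\right) - 426} = \frac{1}{7881 - 426} = \frac{1}{7455}$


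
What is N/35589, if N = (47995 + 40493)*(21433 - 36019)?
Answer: -430228656/11863 ≈ -36266.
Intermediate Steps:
N = -1290685968 (N = 88488*(-14586) = -1290685968)
N/35589 = -1290685968/35589 = -1290685968*1/35589 = -430228656/11863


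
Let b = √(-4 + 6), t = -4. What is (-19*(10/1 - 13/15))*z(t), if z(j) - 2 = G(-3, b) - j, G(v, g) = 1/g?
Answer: -5206/5 - 2603*√2/30 ≈ -1163.9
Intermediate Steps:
b = √2 ≈ 1.4142
z(j) = 2 + √2/2 - j (z(j) = 2 + (1/(√2) - j) = 2 + (√2/2 - j) = 2 + √2/2 - j)
(-19*(10/1 - 13/15))*z(t) = (-19*(10/1 - 13/15))*(2 + √2/2 - 1*(-4)) = (-19*(10*1 - 13*1/15))*(2 + √2/2 + 4) = (-19*(10 - 13/15))*(6 + √2/2) = (-19*137/15)*(6 + √2/2) = -2603*(6 + √2/2)/15 = -5206/5 - 2603*√2/30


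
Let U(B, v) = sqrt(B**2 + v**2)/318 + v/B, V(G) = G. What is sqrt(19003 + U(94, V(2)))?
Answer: sqrt(1061237576394 + 351231*sqrt(2210))/7473 ≈ 137.85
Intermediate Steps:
U(B, v) = sqrt(B**2 + v**2)/318 + v/B (U(B, v) = sqrt(B**2 + v**2)*(1/318) + v/B = sqrt(B**2 + v**2)/318 + v/B)
sqrt(19003 + U(94, V(2))) = sqrt(19003 + (sqrt(94**2 + 2**2)/318 + 2/94)) = sqrt(19003 + (sqrt(8836 + 4)/318 + 2*(1/94))) = sqrt(19003 + (sqrt(8840)/318 + 1/47)) = sqrt(19003 + ((2*sqrt(2210))/318 + 1/47)) = sqrt(19003 + (sqrt(2210)/159 + 1/47)) = sqrt(19003 + (1/47 + sqrt(2210)/159)) = sqrt(893142/47 + sqrt(2210)/159)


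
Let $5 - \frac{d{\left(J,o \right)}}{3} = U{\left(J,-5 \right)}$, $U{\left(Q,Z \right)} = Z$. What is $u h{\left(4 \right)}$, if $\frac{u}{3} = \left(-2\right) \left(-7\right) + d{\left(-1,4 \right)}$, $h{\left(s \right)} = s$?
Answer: $528$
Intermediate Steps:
$d{\left(J,o \right)} = 30$ ($d{\left(J,o \right)} = 15 - -15 = 15 + 15 = 30$)
$u = 132$ ($u = 3 \left(\left(-2\right) \left(-7\right) + 30\right) = 3 \left(14 + 30\right) = 3 \cdot 44 = 132$)
$u h{\left(4 \right)} = 132 \cdot 4 = 528$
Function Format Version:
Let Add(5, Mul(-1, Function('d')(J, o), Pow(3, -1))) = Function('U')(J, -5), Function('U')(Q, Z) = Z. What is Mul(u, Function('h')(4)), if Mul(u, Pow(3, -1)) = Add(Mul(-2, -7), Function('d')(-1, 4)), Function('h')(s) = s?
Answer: 528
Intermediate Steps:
Function('d')(J, o) = 30 (Function('d')(J, o) = Add(15, Mul(-3, -5)) = Add(15, 15) = 30)
u = 132 (u = Mul(3, Add(Mul(-2, -7), 30)) = Mul(3, Add(14, 30)) = Mul(3, 44) = 132)
Mul(u, Function('h')(4)) = Mul(132, 4) = 528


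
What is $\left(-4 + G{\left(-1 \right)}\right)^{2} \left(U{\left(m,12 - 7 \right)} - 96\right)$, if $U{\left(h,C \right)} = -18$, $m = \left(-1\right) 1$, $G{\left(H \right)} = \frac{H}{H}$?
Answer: $-1026$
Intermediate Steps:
$G{\left(H \right)} = 1$
$m = -1$
$\left(-4 + G{\left(-1 \right)}\right)^{2} \left(U{\left(m,12 - 7 \right)} - 96\right) = \left(-4 + 1\right)^{2} \left(-18 - 96\right) = \left(-3\right)^{2} \left(-114\right) = 9 \left(-114\right) = -1026$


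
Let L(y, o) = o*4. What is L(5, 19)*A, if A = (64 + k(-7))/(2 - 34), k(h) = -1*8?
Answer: -133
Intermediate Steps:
k(h) = -8
A = -7/4 (A = (64 - 8)/(2 - 34) = 56/(-32) = 56*(-1/32) = -7/4 ≈ -1.7500)
L(y, o) = 4*o
L(5, 19)*A = (4*19)*(-7/4) = 76*(-7/4) = -133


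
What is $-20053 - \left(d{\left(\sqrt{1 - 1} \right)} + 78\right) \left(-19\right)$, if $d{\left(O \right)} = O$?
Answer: $-18571$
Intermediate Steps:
$-20053 - \left(d{\left(\sqrt{1 - 1} \right)} + 78\right) \left(-19\right) = -20053 - \left(\sqrt{1 - 1} + 78\right) \left(-19\right) = -20053 - \left(\sqrt{0} + 78\right) \left(-19\right) = -20053 - \left(0 + 78\right) \left(-19\right) = -20053 - 78 \left(-19\right) = -20053 - -1482 = -20053 + 1482 = -18571$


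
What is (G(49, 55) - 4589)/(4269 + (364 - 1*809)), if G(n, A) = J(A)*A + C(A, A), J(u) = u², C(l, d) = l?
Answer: 161841/3824 ≈ 42.322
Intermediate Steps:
G(n, A) = A + A³ (G(n, A) = A²*A + A = A³ + A = A + A³)
(G(49, 55) - 4589)/(4269 + (364 - 1*809)) = ((55 + 55³) - 4589)/(4269 + (364 - 1*809)) = ((55 + 166375) - 4589)/(4269 + (364 - 809)) = (166430 - 4589)/(4269 - 445) = 161841/3824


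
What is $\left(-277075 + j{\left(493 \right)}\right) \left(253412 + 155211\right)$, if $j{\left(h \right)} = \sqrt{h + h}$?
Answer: $-113219217725 + 408623 \sqrt{986} \approx -1.1321 \cdot 10^{11}$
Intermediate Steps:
$j{\left(h \right)} = \sqrt{2} \sqrt{h}$ ($j{\left(h \right)} = \sqrt{2 h} = \sqrt{2} \sqrt{h}$)
$\left(-277075 + j{\left(493 \right)}\right) \left(253412 + 155211\right) = \left(-277075 + \sqrt{2} \sqrt{493}\right) \left(253412 + 155211\right) = \left(-277075 + \sqrt{986}\right) 408623 = -113219217725 + 408623 \sqrt{986}$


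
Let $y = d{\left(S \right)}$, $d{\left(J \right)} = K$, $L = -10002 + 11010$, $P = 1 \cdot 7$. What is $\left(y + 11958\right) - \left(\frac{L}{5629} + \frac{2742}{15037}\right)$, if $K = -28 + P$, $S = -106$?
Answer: $\frac{1010356157787}{84643273} \approx 11937.0$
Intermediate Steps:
$P = 7$
$L = 1008$
$K = -21$ ($K = -28 + 7 = -21$)
$d{\left(J \right)} = -21$
$y = -21$
$\left(y + 11958\right) - \left(\frac{L}{5629} + \frac{2742}{15037}\right) = \left(-21 + 11958\right) - \left(\frac{1008}{5629} + \frac{2742}{15037}\right) = 11937 - \left(1008 \cdot \frac{1}{5629} + 2742 \cdot \frac{1}{15037}\right) = 11937 - \left(\frac{1008}{5629} + \frac{2742}{15037}\right) = 11937 - \frac{30592014}{84643273} = \frac{1010356157787}{84643273}$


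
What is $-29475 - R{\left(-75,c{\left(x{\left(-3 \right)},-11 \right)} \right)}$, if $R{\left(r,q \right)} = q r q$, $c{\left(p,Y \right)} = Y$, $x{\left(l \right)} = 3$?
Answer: $-20400$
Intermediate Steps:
$R{\left(r,q \right)} = r q^{2}$
$-29475 - R{\left(-75,c{\left(x{\left(-3 \right)},-11 \right)} \right)} = -29475 - - 75 \left(-11\right)^{2} = -29475 - \left(-75\right) 121 = -29475 - -9075 = -29475 + 9075 = -20400$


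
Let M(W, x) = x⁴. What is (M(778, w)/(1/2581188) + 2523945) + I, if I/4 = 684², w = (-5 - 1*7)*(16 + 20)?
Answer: 89898951113118057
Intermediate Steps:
w = -432 (w = (-5 - 7)*36 = -12*36 = -432)
I = 1871424 (I = 4*684² = 4*467856 = 1871424)
(M(778, w)/(1/2581188) + 2523945) + I = ((-432)⁴/(1/2581188) + 2523945) + 1871424 = (34828517376/(1/2581188) + 2523945) + 1871424 = (34828517376*2581188 + 2523945) + 1871424 = (89898951108722688 + 2523945) + 1871424 = 89898951111246633 + 1871424 = 89898951113118057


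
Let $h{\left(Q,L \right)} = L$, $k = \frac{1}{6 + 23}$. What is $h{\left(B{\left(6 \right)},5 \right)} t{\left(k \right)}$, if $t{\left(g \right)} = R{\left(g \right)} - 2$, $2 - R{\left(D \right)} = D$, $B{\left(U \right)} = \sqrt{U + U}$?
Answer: $- \frac{5}{29} \approx -0.17241$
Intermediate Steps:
$k = \frac{1}{29} \approx 0.034483$
$B{\left(U \right)} = \sqrt{2} \sqrt{U}$ ($B{\left(U \right)} = \sqrt{2 U} = \sqrt{2} \sqrt{U}$)
$R{\left(D \right)} = 2 - D$
$t{\left(g \right)} = - g$ ($t{\left(g \right)} = \left(2 - g\right) - 2 = - g$)
$h{\left(B{\left(6 \right)},5 \right)} t{\left(k \right)} = 5 \left(\left(-1\right) \frac{1}{29}\right) = 5 \left(- \frac{1}{29}\right) = - \frac{5}{29}$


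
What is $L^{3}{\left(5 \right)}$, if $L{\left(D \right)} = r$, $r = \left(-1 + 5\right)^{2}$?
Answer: $4096$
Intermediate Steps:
$r = 16$ ($r = 4^{2} = 16$)
$L{\left(D \right)} = 16$
$L^{3}{\left(5 \right)} = 16^{3} = 4096$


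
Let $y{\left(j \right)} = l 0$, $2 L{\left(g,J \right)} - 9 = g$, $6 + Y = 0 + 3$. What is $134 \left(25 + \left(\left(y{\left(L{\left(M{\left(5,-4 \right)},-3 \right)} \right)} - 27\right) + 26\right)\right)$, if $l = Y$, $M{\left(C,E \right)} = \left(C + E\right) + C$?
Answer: $3216$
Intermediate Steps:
$M{\left(C,E \right)} = E + 2 C$
$Y = -3$ ($Y = -6 + \left(0 + 3\right) = -6 + 3 = -3$)
$L{\left(g,J \right)} = \frac{9}{2} + \frac{g}{2}$
$l = -3$
$y{\left(j \right)} = 0$ ($y{\left(j \right)} = \left(-3\right) 0 = 0$)
$134 \left(25 + \left(\left(y{\left(L{\left(M{\left(5,-4 \right)},-3 \right)} \right)} - 27\right) + 26\right)\right) = 134 \left(25 + \left(\left(0 - 27\right) + 26\right)\right) = 134 \left(25 + \left(-27 + 26\right)\right) = 134 \left(25 - 1\right) = 134 \cdot 24 = 3216$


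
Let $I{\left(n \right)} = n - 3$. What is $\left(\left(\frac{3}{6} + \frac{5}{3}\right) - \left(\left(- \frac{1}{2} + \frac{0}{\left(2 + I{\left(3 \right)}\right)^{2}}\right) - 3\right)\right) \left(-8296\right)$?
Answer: $- \frac{141032}{3} \approx -47011.0$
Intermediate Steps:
$I{\left(n \right)} = -3 + n$
$\left(\left(\frac{3}{6} + \frac{5}{3}\right) - \left(\left(- \frac{1}{2} + \frac{0}{\left(2 + I{\left(3 \right)}\right)^{2}}\right) - 3\right)\right) \left(-8296\right) = \left(\left(\frac{3}{6} + \frac{5}{3}\right) - \left(\left(- \frac{1}{2} + \frac{0}{\left(2 + \left(-3 + 3\right)\right)^{2}}\right) - 3\right)\right) \left(-8296\right) = \left(\left(3 \cdot \frac{1}{6} + 5 \cdot \frac{1}{3}\right) - \left(\left(\left(-1\right) \frac{1}{2} + \frac{0}{\left(2 + 0\right)^{2}}\right) - 3\right)\right) \left(-8296\right) = \left(\left(\frac{1}{2} + \frac{5}{3}\right) - \left(\left(- \frac{1}{2} + \frac{0}{2^{2}}\right) - 3\right)\right) \left(-8296\right) = \left(\frac{13}{6} - \left(\left(- \frac{1}{2} + \frac{0}{4}\right) - 3\right)\right) \left(-8296\right) = \left(\frac{13}{6} - \left(\left(- \frac{1}{2} + 0 \cdot \frac{1}{4}\right) - 3\right)\right) \left(-8296\right) = \left(\frac{13}{6} - \left(\left(- \frac{1}{2} + 0\right) - 3\right)\right) \left(-8296\right) = \left(\frac{13}{6} - \left(- \frac{1}{2} - 3\right)\right) \left(-8296\right) = \left(\frac{13}{6} - - \frac{7}{2}\right) \left(-8296\right) = \left(\frac{13}{6} + \frac{7}{2}\right) \left(-8296\right) = \frac{17}{3} \left(-8296\right) = - \frac{141032}{3}$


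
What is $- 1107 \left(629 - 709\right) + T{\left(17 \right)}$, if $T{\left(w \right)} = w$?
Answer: $88577$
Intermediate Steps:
$- 1107 \left(629 - 709\right) + T{\left(17 \right)} = - 1107 \left(629 - 709\right) + 17 = \left(-1107\right) \left(-80\right) + 17 = 88560 + 17 = 88577$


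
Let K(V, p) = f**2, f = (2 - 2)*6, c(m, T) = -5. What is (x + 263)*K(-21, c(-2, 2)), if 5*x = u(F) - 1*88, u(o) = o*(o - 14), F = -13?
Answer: 0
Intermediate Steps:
f = 0 (f = 0*6 = 0)
K(V, p) = 0 (K(V, p) = 0**2 = 0)
u(o) = o*(-14 + o)
x = 263/5 (x = (-13*(-14 - 13) - 1*88)/5 = (-13*(-27) - 88)/5 = (351 - 88)/5 = (1/5)*263 = 263/5 ≈ 52.600)
(x + 263)*K(-21, c(-2, 2)) = (263/5 + 263)*0 = (1578/5)*0 = 0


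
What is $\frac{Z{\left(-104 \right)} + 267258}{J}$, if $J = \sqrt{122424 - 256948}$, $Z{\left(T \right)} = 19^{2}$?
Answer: $- \frac{267619 i \sqrt{199}}{5174} \approx - 729.65 i$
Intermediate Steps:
$Z{\left(T \right)} = 361$
$J = 26 i \sqrt{199}$ ($J = \sqrt{-134524} = 26 i \sqrt{199} \approx 366.78 i$)
$\frac{Z{\left(-104 \right)} + 267258}{J} = \frac{361 + 267258}{26 i \sqrt{199}} = 267619 \left(- \frac{i \sqrt{199}}{5174}\right) = - \frac{267619 i \sqrt{199}}{5174}$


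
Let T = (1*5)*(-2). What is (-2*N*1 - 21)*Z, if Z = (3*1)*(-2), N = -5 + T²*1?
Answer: 1266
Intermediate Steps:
T = -10 (T = 5*(-2) = -10)
N = 95 (N = -5 + (-10)²*1 = -5 + 100*1 = -5 + 100 = 95)
Z = -6 (Z = 3*(-2) = -6)
(-2*N*1 - 21)*Z = (-2*95*1 - 21)*(-6) = (-190*1 - 21)*(-6) = (-190 - 21)*(-6) = -211*(-6) = 1266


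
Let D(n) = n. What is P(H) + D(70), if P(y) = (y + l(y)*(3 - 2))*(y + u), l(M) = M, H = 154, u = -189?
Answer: -10710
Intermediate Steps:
P(y) = 2*y*(-189 + y) (P(y) = (y + y*(3 - 2))*(y - 189) = (y + y*1)*(-189 + y) = (y + y)*(-189 + y) = (2*y)*(-189 + y) = 2*y*(-189 + y))
P(H) + D(70) = 2*154*(-189 + 154) + 70 = 2*154*(-35) + 70 = -10780 + 70 = -10710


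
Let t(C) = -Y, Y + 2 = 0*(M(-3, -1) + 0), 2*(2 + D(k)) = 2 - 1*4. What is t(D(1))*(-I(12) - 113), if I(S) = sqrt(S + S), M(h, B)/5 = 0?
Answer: -226 - 4*sqrt(6) ≈ -235.80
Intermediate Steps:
M(h, B) = 0 (M(h, B) = 5*0 = 0)
I(S) = sqrt(2)*sqrt(S) (I(S) = sqrt(2*S) = sqrt(2)*sqrt(S))
D(k) = -3 (D(k) = -2 + (2 - 1*4)/2 = -2 + (2 - 4)/2 = -2 + (1/2)*(-2) = -2 - 1 = -3)
Y = -2 (Y = -2 + 0*(0 + 0) = -2 + 0*0 = -2 + 0 = -2)
t(C) = 2 (t(C) = -1*(-2) = 2)
t(D(1))*(-I(12) - 113) = 2*(-sqrt(2)*sqrt(12) - 113) = 2*(-sqrt(2)*2*sqrt(3) - 113) = 2*(-2*sqrt(6) - 113) = 2*(-113 - 2*sqrt(6)) = -226 - 4*sqrt(6)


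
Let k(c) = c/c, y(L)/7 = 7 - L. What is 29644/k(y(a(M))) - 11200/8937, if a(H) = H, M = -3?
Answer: 264917228/8937 ≈ 29643.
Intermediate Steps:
y(L) = 49 - 7*L (y(L) = 7*(7 - L) = 49 - 7*L)
k(c) = 1
29644/k(y(a(M))) - 11200/8937 = 29644/1 - 11200/8937 = 29644*1 - 11200*1/8937 = 29644 - 11200/8937 = 264917228/8937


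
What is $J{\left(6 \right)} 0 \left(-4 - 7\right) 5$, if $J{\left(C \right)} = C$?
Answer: $0$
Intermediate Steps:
$J{\left(6 \right)} 0 \left(-4 - 7\right) 5 = 6 \cdot 0 \left(-4 - 7\right) 5 = 6 \cdot 0 \left(-11\right) 5 = 6 \cdot 0 \cdot 5 = 6 \cdot 0 = 0$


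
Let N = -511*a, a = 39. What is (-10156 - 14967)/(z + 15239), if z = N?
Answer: 3589/670 ≈ 5.3567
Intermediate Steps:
N = -19929 (N = -511*39 = -19929)
z = -19929
(-10156 - 14967)/(z + 15239) = (-10156 - 14967)/(-19929 + 15239) = -25123/(-4690) = -25123*(-1/4690) = 3589/670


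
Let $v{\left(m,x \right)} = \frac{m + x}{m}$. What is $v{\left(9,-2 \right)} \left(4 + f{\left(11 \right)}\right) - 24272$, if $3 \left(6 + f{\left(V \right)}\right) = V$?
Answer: $- \frac{655309}{27} \approx -24271.0$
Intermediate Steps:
$f{\left(V \right)} = -6 + \frac{V}{3}$
$v{\left(m,x \right)} = \frac{m + x}{m}$
$v{\left(9,-2 \right)} \left(4 + f{\left(11 \right)}\right) - 24272 = \frac{9 - 2}{9} \left(4 + \left(-6 + \frac{1}{3} \cdot 11\right)\right) - 24272 = \frac{1}{9} \cdot 7 \left(4 + \left(-6 + \frac{11}{3}\right)\right) - 24272 = \frac{7 \left(4 - \frac{7}{3}\right)}{9} - 24272 = \frac{7}{9} \cdot \frac{5}{3} - 24272 = \frac{35}{27} - 24272 = - \frac{655309}{27}$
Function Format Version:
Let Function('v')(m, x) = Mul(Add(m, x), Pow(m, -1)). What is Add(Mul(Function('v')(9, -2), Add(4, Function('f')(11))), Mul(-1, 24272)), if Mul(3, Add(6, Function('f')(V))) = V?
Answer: Rational(-655309, 27) ≈ -24271.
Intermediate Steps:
Function('f')(V) = Add(-6, Mul(Rational(1, 3), V))
Function('v')(m, x) = Mul(Pow(m, -1), Add(m, x))
Add(Mul(Function('v')(9, -2), Add(4, Function('f')(11))), Mul(-1, 24272)) = Add(Mul(Mul(Pow(9, -1), Add(9, -2)), Add(4, Add(-6, Mul(Rational(1, 3), 11)))), Mul(-1, 24272)) = Add(Mul(Mul(Rational(1, 9), 7), Add(4, Add(-6, Rational(11, 3)))), -24272) = Add(Mul(Rational(7, 9), Add(4, Rational(-7, 3))), -24272) = Add(Mul(Rational(7, 9), Rational(5, 3)), -24272) = Add(Rational(35, 27), -24272) = Rational(-655309, 27)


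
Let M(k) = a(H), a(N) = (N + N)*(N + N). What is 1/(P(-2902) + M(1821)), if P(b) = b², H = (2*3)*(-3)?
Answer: 1/8422900 ≈ 1.1872e-7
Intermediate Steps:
H = -18 (H = 6*(-3) = -18)
a(N) = 4*N² (a(N) = (2*N)*(2*N) = 4*N²)
M(k) = 1296 (M(k) = 4*(-18)² = 4*324 = 1296)
1/(P(-2902) + M(1821)) = 1/((-2902)² + 1296) = 1/(8421604 + 1296) = 1/8422900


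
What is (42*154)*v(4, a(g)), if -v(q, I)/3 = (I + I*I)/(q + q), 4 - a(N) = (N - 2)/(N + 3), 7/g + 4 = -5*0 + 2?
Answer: -101871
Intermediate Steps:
g = -7/2 (g = 7/(-4 + (-5*0 + 2)) = 7/(-4 + (0 + 2)) = 7/(-4 + 2) = 7/(-2) = 7*(-½) = -7/2 ≈ -3.5000)
a(N) = 4 - (-2 + N)/(3 + N) (a(N) = 4 - (N - 2)/(N + 3) = 4 - (-2 + N)/(3 + N))
v(q, I) = -3*(I + I²)/(2*q) (v(q, I) = -3*(I + I*I)/(q + q) = -3*(I + I²)/(2*q))
(42*154)*v(4, a(g)) = (42*154)*(-3/2*(14 + 3*(-7/2))/(3 - 7/2)*(1 + (14 + 3*(-7/2))/(3 - 7/2))/4) = 6468*(-3/2*(14 - 21/2)/(-½)*¼*(1 + (14 - 21/2)/(-½))) = 6468*(-3/2*(-2*7/2)*¼*(1 - 2*7/2)) = 6468*(-3/2*(-7)*¼*(1 - 7)) = 6468*(-3/2*(-7)*¼*(-6)) = 6468*(-63/4) = -101871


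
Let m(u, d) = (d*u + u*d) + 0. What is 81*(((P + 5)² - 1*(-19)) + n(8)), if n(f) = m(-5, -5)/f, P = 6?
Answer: 47385/4 ≈ 11846.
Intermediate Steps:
m(u, d) = 2*d*u (m(u, d) = (d*u + d*u) + 0 = 2*d*u + 0 = 2*d*u)
n(f) = 50/f (n(f) = (2*(-5)*(-5))/f = 50/f)
81*(((P + 5)² - 1*(-19)) + n(8)) = 81*(((6 + 5)² - 1*(-19)) + 50/8) = 81*((11² + 19) + 50*(⅛)) = 81*((121 + 19) + 25/4) = 81*(140 + 25/4) = 81*(585/4) = 47385/4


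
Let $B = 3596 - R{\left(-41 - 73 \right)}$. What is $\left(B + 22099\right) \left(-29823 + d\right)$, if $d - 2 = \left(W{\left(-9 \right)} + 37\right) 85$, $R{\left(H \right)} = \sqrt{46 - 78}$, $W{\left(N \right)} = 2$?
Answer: $-681071670 + 106024 i \sqrt{2} \approx -6.8107 \cdot 10^{8} + 1.4994 \cdot 10^{5} i$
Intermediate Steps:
$R{\left(H \right)} = 4 i \sqrt{2}$ ($R{\left(H \right)} = \sqrt{-32} = 4 i \sqrt{2}$)
$d = 3317$ ($d = 2 + \left(2 + 37\right) 85 = 2 + 39 \cdot 85 = 2 + 3315 = 3317$)
$B = 3596 - 4 i \sqrt{2} \approx 3596.0 - 5.6569 i$
$\left(B + 22099\right) \left(-29823 + d\right) = \left(\left(3596 - 4 i \sqrt{2}\right) + 22099\right) \left(-29823 + 3317\right) = \left(25695 - 4 i \sqrt{2}\right) \left(-26506\right) = -681071670 + 106024 i \sqrt{2}$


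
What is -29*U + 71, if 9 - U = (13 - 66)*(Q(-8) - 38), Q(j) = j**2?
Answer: -40152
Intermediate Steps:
U = 1387 (U = 9 - (13 - 66)*((-8)**2 - 38) = 9 - (-53)*(64 - 38) = 9 - (-53)*26 = 9 - 1*(-1378) = 9 + 1378 = 1387)
-29*U + 71 = -29*1387 + 71 = -40223 + 71 = -40152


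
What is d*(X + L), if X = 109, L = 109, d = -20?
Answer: -4360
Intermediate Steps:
d*(X + L) = -20*(109 + 109) = -20*218 = -4360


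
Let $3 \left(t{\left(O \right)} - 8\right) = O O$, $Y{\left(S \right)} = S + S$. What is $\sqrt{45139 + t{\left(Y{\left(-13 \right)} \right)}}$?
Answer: $\frac{\sqrt{408351}}{3} \approx 213.01$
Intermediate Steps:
$Y{\left(S \right)} = 2 S$
$t{\left(O \right)} = 8 + \frac{O^{2}}{3}$ ($t{\left(O \right)} = 8 + \frac{O O}{3} = 8 + \frac{O^{2}}{3}$)
$\sqrt{45139 + t{\left(Y{\left(-13 \right)} \right)}} = \sqrt{45139 + \left(8 + \frac{\left(2 \left(-13\right)\right)^{2}}{3}\right)} = \sqrt{45139 + \left(8 + \frac{\left(-26\right)^{2}}{3}\right)} = \sqrt{45139 + \left(8 + \frac{1}{3} \cdot 676\right)} = \sqrt{45139 + \left(8 + \frac{676}{3}\right)} = \sqrt{45139 + \frac{700}{3}} = \sqrt{\frac{136117}{3}} = \frac{\sqrt{408351}}{3}$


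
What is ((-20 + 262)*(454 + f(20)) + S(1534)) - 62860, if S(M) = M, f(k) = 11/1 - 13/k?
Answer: 510467/10 ≈ 51047.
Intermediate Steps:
f(k) = 11 - 13/k (f(k) = 11*1 - 13/k = 11 - 13/k)
((-20 + 262)*(454 + f(20)) + S(1534)) - 62860 = ((-20 + 262)*(454 + (11 - 13/20)) + 1534) - 62860 = (242*(454 + (11 - 13*1/20)) + 1534) - 62860 = (242*(454 + (11 - 13/20)) + 1534) - 62860 = (242*(454 + 207/20) + 1534) - 62860 = (242*(9287/20) + 1534) - 62860 = (1123727/10 + 1534) - 62860 = 1139067/10 - 62860 = 510467/10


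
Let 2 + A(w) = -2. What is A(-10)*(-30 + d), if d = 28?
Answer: 8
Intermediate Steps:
A(w) = -4 (A(w) = -2 - 2 = -4)
A(-10)*(-30 + d) = -4*(-30 + 28) = -4*(-2) = 8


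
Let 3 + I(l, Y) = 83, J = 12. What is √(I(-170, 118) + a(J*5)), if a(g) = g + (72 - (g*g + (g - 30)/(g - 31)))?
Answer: I*√2850178/29 ≈ 58.215*I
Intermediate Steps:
I(l, Y) = 80 (I(l, Y) = -3 + 83 = 80)
a(g) = 72 + g - g² - (-30 + g)/(-31 + g) (a(g) = g + (72 - (g² + (-30 + g)/(-31 + g))) = g + (72 + (-g² - (-30 + g)/(-31 + g))) = g + (72 - g² - (-30 + g)/(-31 + g)) = 72 + g - g² - (-30 + g)/(-31 + g))
√(I(-170, 118) + a(J*5)) = √(80 + (-2202 - (12*5)³ + 32*(12*5)² + 40*(12*5))/(-31 + 12*5)) = √(80 + (-2202 - 1*60³ + 32*60² + 40*60)/(-31 + 60)) = √(80 + (-2202 - 1*216000 + 32*3600 + 2400)/29) = √(80 + (-2202 - 216000 + 115200 + 2400)/29) = √(80 + (1/29)*(-100602)) = √(80 - 100602/29) = √(-98282/29) = I*√2850178/29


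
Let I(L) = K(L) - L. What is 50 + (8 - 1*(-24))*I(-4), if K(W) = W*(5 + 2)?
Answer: -718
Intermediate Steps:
K(W) = 7*W (K(W) = W*7 = 7*W)
I(L) = 6*L (I(L) = 7*L - L = 6*L)
50 + (8 - 1*(-24))*I(-4) = 50 + (8 - 1*(-24))*(6*(-4)) = 50 + (8 + 24)*(-24) = 50 + 32*(-24) = 50 - 768 = -718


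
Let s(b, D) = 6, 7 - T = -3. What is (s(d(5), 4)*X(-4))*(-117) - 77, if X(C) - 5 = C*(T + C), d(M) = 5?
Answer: 13261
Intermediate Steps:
T = 10 (T = 7 - 1*(-3) = 7 + 3 = 10)
X(C) = 5 + C*(10 + C)
(s(d(5), 4)*X(-4))*(-117) - 77 = (6*(5 + (-4)² + 10*(-4)))*(-117) - 77 = (6*(5 + 16 - 40))*(-117) - 77 = (6*(-19))*(-117) - 77 = -114*(-117) - 77 = 13338 - 77 = 13261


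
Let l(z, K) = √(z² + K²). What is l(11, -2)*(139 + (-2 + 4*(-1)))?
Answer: 665*√5 ≈ 1487.0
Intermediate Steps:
l(z, K) = √(K² + z²)
l(11, -2)*(139 + (-2 + 4*(-1))) = √((-2)² + 11²)*(139 + (-2 + 4*(-1))) = √(4 + 121)*(139 + (-2 - 4)) = √125*(139 - 6) = (5*√5)*133 = 665*√5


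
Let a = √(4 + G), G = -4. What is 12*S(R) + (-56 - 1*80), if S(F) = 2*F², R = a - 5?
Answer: 464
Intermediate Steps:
a = 0 (a = √(4 - 4) = √0 = 0)
R = -5 (R = 0 - 5 = -5)
12*S(R) + (-56 - 1*80) = 12*(2*(-5)²) + (-56 - 1*80) = 12*(2*25) + (-56 - 80) = 12*50 - 136 = 600 - 136 = 464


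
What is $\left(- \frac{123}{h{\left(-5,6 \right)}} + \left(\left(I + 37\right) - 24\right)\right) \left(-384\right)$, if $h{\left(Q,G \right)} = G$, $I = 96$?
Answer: $-33984$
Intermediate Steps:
$\left(- \frac{123}{h{\left(-5,6 \right)}} + \left(\left(I + 37\right) - 24\right)\right) \left(-384\right) = \left(- \frac{123}{6} + \left(\left(96 + 37\right) - 24\right)\right) \left(-384\right) = \left(\left(-123\right) \frac{1}{6} + \left(133 - 24\right)\right) \left(-384\right) = \left(- \frac{41}{2} + 109\right) \left(-384\right) = \frac{177}{2} \left(-384\right) = -33984$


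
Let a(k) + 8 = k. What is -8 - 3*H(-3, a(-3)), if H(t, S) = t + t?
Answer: 10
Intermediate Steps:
a(k) = -8 + k
H(t, S) = 2*t
-8 - 3*H(-3, a(-3)) = -8 - 6*(-3) = -8 - 3*(-6) = -8 + 18 = 10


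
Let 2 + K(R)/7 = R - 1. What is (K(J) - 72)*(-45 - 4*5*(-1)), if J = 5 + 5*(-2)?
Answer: 3200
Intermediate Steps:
J = -5 (J = 5 - 10 = -5)
K(R) = -21 + 7*R (K(R) = -14 + 7*(R - 1) = -14 + 7*(-1 + R) = -14 + (-7 + 7*R) = -21 + 7*R)
(K(J) - 72)*(-45 - 4*5*(-1)) = ((-21 + 7*(-5)) - 72)*(-45 - 4*5*(-1)) = ((-21 - 35) - 72)*(-45 - 20*(-1)) = (-56 - 72)*(-45 + 20) = -128*(-25) = 3200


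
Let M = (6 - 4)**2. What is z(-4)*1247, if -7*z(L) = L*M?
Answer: 19952/7 ≈ 2850.3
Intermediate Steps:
M = 4 (M = 2**2 = 4)
z(L) = -4*L/7 (z(L) = -L*4/7 = -4*L/7)
z(-4)*1247 = -4/7*(-4)*1247 = (16/7)*1247 = 19952/7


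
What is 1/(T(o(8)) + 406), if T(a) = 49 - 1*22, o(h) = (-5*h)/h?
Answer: 1/433 ≈ 0.0023095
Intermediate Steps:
o(h) = -5
T(a) = 27 (T(a) = 49 - 22 = 27)
1/(T(o(8)) + 406) = 1/(27 + 406) = 1/433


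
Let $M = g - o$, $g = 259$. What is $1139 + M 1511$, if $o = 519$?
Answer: $-391721$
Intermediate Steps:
$M = -260$ ($M = 259 - 519 = -260$)
$1139 + M 1511 = 1139 - 392860 = -391721$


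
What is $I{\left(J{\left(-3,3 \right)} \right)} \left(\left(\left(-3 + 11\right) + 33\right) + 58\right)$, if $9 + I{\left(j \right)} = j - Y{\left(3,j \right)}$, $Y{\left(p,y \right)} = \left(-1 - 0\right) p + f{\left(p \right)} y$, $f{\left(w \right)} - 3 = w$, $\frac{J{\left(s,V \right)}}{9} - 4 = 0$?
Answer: $-18414$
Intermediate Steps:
$J{\left(s,V \right)} = 36$ ($J{\left(s,V \right)} = 36 + 9 \cdot 0 = 36 + 0 = 36$)
$f{\left(w \right)} = 3 + w$
$Y{\left(p,y \right)} = - p + y \left(3 + p\right)$ ($Y{\left(p,y \right)} = \left(-1 - 0\right) p + \left(3 + p\right) y = \left(-1 + 0\right) p + y \left(3 + p\right) = - p + y \left(3 + p\right)$)
$I{\left(j \right)} = -6 - 5 j$ ($I{\left(j \right)} = -9 - \left(-3 - j + j \left(3 + 3\right)\right) = -9 - \left(-3 - j + j 6\right) = -9 - \left(-3 + 5 j\right) = -6 - 5 j$)
$I{\left(J{\left(-3,3 \right)} \right)} \left(\left(\left(-3 + 11\right) + 33\right) + 58\right) = \left(-6 - 180\right) \left(\left(\left(-3 + 11\right) + 33\right) + 58\right) = \left(-6 - 180\right) \left(\left(8 + 33\right) + 58\right) = - 186 \left(41 + 58\right) = \left(-186\right) 99 = -18414$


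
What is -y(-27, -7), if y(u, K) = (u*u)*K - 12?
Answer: 5115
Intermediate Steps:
y(u, K) = -12 + K*u**2 (y(u, K) = u**2*K - 12 = K*u**2 - 12 = -12 + K*u**2)
-y(-27, -7) = -(-12 - 7*(-27)**2) = -(-12 - 7*729) = -(-12 - 5103) = -1*(-5115) = 5115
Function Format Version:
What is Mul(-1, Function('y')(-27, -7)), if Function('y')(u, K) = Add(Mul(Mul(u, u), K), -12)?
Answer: 5115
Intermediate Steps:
Function('y')(u, K) = Add(-12, Mul(K, Pow(u, 2))) (Function('y')(u, K) = Add(Mul(Pow(u, 2), K), -12) = Add(Mul(K, Pow(u, 2)), -12) = Add(-12, Mul(K, Pow(u, 2))))
Mul(-1, Function('y')(-27, -7)) = Mul(-1, Add(-12, Mul(-7, Pow(-27, 2)))) = Mul(-1, Add(-12, Mul(-7, 729))) = Mul(-1, Add(-12, -5103)) = Mul(-1, -5115) = 5115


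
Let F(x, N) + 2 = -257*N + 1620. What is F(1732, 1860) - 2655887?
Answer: -3132289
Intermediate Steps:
F(x, N) = 1618 - 257*N (F(x, N) = -2 + (-257*N + 1620) = -2 + (1620 - 257*N) = 1618 - 257*N)
F(1732, 1860) - 2655887 = (1618 - 257*1860) - 2655887 = (1618 - 478020) - 2655887 = -476402 - 2655887 = -3132289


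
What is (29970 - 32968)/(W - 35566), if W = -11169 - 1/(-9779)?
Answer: 14658721/228510782 ≈ 0.064149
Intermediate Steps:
W = -109221650/9779 (W = -11169 - 1*(-1/9779) = -11169 + 1/9779 = -109221650/9779 ≈ -11169.)
(29970 - 32968)/(W - 35566) = (29970 - 32968)/(-109221650/9779 - 35566) = -2998/(-457021564/9779) = -2998*(-9779/457021564) = 14658721/228510782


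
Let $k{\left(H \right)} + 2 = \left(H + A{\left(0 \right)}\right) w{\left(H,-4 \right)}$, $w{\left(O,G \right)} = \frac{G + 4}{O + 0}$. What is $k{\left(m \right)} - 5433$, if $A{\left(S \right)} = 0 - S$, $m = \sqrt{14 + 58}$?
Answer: $-5435$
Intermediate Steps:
$w{\left(O,G \right)} = \frac{4 + G}{O}$
$m = 6 \sqrt{2}$ ($m = \sqrt{72} = 6 \sqrt{2} \approx 8.4853$)
$A{\left(S \right)} = - S$
$k{\left(H \right)} = -2$ ($k{\left(H \right)} = -2 + \left(H - 0\right) \frac{4 - 4}{H} = -2 + \left(H + 0\right) \frac{1}{H} 0 = -2 + H 0 = -2 + 0 = -2$)
$k{\left(m \right)} - 5433 = -2 - 5433 = -5435$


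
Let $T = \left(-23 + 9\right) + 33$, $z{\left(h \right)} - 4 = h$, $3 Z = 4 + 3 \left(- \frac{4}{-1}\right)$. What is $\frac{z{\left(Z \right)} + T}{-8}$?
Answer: $- \frac{85}{24} \approx -3.5417$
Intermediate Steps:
$Z = \frac{16}{3}$ ($Z = \frac{4 + 3 \left(- \frac{4}{-1}\right)}{3} = \frac{4 + 3 \left(\left(-4\right) \left(-1\right)\right)}{3} = \frac{4 + 3 \cdot 4}{3} = \frac{4 + 12}{3} = \frac{1}{3} \cdot 16 = \frac{16}{3} \approx 5.3333$)
$z{\left(h \right)} = 4 + h$
$T = 19$ ($T = -14 + 33 = 19$)
$\frac{z{\left(Z \right)} + T}{-8} = \frac{\left(4 + \frac{16}{3}\right) + 19}{-8} = - \frac{\frac{28}{3} + 19}{8} = \left(- \frac{1}{8}\right) \frac{85}{3} = - \frac{85}{24}$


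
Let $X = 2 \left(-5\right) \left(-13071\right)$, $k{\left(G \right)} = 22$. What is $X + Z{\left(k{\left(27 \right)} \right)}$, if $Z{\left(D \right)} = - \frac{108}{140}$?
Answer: $\frac{4574823}{35} \approx 1.3071 \cdot 10^{5}$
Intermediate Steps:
$Z{\left(D \right)} = - \frac{27}{35}$ ($Z{\left(D \right)} = \left(-108\right) \frac{1}{140} = - \frac{27}{35}$)
$X = 130710$ ($X = \left(-10\right) \left(-13071\right) = 130710$)
$X + Z{\left(k{\left(27 \right)} \right)} = 130710 - \frac{27}{35} = \frac{4574823}{35}$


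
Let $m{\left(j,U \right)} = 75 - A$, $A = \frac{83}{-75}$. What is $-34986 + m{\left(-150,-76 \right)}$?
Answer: $- \frac{2618242}{75} \approx -34910.0$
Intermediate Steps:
$A = - \frac{83}{75}$ ($A = 83 \left(- \frac{1}{75}\right) = - \frac{83}{75} \approx -1.1067$)
$m{\left(j,U \right)} = \frac{5708}{75}$ ($m{\left(j,U \right)} = 75 - - \frac{83}{75} = 75 + \frac{83}{75} = \frac{5708}{75}$)
$-34986 + m{\left(-150,-76 \right)} = -34986 + \frac{5708}{75} = - \frac{2618242}{75}$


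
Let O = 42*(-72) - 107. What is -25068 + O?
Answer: -28199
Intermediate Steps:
O = -3131 (O = -3024 - 107 = -3131)
-25068 + O = -25068 - 3131 = -28199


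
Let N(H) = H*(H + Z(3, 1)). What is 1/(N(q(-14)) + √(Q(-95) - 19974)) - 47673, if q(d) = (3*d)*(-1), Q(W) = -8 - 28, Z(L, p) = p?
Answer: (-47673*√20010 + 86097437*I)/(√20010 - 1806*I) ≈ -47673.0 - 4.3869e-5*I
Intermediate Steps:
Q(W) = -36
q(d) = -3*d
N(H) = H*(1 + H) (N(H) = H*(H + 1) = H*(1 + H))
1/(N(q(-14)) + √(Q(-95) - 19974)) - 47673 = 1/((-3*(-14))*(1 - 3*(-14)) + √(-36 - 19974)) - 47673 = 1/(42*(1 + 42) + √(-20010)) - 47673 = 1/(42*43 + I*√20010) - 47673 = 1/(1806 + I*√20010) - 47673 = -47673 + 1/(1806 + I*√20010)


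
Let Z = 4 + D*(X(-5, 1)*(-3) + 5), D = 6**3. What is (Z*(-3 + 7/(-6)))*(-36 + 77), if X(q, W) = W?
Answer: -223450/3 ≈ -74483.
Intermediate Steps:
D = 216
Z = 436 (Z = 4 + 216*(1*(-3) + 5) = 4 + 216*(-3 + 5) = 4 + 216*2 = 4 + 432 = 436)
(Z*(-3 + 7/(-6)))*(-36 + 77) = (436*(-3 + 7/(-6)))*(-36 + 77) = (436*(-3 + 7*(-1/6)))*41 = (436*(-3 - 7/6))*41 = (436*(-25/6))*41 = -5450/3*41 = -223450/3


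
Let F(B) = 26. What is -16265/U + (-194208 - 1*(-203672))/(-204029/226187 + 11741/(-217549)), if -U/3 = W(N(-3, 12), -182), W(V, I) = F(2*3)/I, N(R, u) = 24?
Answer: -93792240295488/1960081937 ≈ -47851.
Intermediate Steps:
W(V, I) = 26/I
U = 3/7 (U = -78/(-182) = -78*(-1)/182 = -3*(-⅐) = 3/7 ≈ 0.42857)
-16265/U + (-194208 - 1*(-203672))/(-204029/226187 + 11741/(-217549)) = -16265/3/7 + (-194208 - 1*(-203672))/(-204029/226187 + 11741/(-217549)) = -16265*7/3 + (-194208 + 203672)/(-204029*1/226187 + 11741*(-1/217549)) = -113855/3 + 9464/(-204029/226187 - 11741/217549) = -113855/3 + 9464/(-47041966488/49206755663) = -113855/3 + 9464*(-49206755663/47041966488) = -113855/3 - 58211591949329/5880245811 = -93792240295488/1960081937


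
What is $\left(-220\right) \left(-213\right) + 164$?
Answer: $47024$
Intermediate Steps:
$\left(-220\right) \left(-213\right) + 164 = 46860 + 164 = 47024$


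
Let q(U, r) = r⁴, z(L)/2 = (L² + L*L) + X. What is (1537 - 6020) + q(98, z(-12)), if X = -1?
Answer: 108554430093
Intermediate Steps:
z(L) = -2 + 4*L² (z(L) = 2*((L² + L*L) - 1) = 2*((L² + L²) - 1) = 2*(2*L² - 1) = 2*(-1 + 2*L²) = -2 + 4*L²)
(1537 - 6020) + q(98, z(-12)) = (1537 - 6020) + (-2 + 4*(-12)²)⁴ = -4483 + (-2 + 4*144)⁴ = -4483 + (-2 + 576)⁴ = -4483 + 574⁴ = -4483 + 108554434576 = 108554430093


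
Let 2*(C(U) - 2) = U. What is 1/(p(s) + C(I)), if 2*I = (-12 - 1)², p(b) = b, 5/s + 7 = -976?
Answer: 3932/173971 ≈ 0.022601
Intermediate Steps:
s = -5/983 (s = 5/(-7 - 976) = 5/(-983) = 5*(-1/983) = -5/983 ≈ -0.0050865)
I = 169/2 (I = (-12 - 1)²/2 = (½)*(-13)² = (½)*169 = 169/2 ≈ 84.500)
C(U) = 2 + U/2
1/(p(s) + C(I)) = 1/(-5/983 + (2 + (½)*(169/2))) = 1/(-5/983 + (2 + 169/4)) = 1/(-5/983 + 177/4) = 1/(173971/3932) = 3932/173971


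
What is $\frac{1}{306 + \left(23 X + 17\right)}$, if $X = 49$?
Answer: $\frac{1}{1450} \approx 0.00068966$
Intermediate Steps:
$\frac{1}{306 + \left(23 X + 17\right)} = \frac{1}{306 + \left(23 \cdot 49 + 17\right)} = \frac{1}{306 + \left(1127 + 17\right)} = \frac{1}{306 + 1144} = \frac{1}{1450}$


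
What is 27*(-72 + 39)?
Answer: -891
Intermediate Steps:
27*(-72 + 39) = 27*(-33) = -891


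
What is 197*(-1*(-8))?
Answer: 1576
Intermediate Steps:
197*(-1*(-8)) = 197*8 = 1576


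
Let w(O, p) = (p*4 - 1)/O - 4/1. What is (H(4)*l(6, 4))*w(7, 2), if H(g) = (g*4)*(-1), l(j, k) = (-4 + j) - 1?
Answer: 48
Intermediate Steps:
l(j, k) = -5 + j
H(g) = -4*g (H(g) = (4*g)*(-1) = -4*g)
w(O, p) = -4 + (-1 + 4*p)/O (w(O, p) = (4*p - 1)/O - 4*1 = (-1 + 4*p)/O - 4 = -4 + (-1 + 4*p)/O)
(H(4)*l(6, 4))*w(7, 2) = ((-4*4)*(-5 + 6))*((-1 - 4*7 + 4*2)/7) = (-16*1)*((-1 - 28 + 8)/7) = -16*(-21)/7 = -16*(-3) = 48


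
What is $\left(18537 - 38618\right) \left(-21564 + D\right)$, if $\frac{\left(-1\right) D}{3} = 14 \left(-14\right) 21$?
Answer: $185066496$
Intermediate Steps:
$D = 12348$ ($D = - 3 \cdot 14 \left(-14\right) 21 = - 3 \left(\left(-196\right) 21\right) = \left(-3\right) \left(-4116\right) = 12348$)
$\left(18537 - 38618\right) \left(-21564 + D\right) = \left(18537 - 38618\right) \left(-21564 + 12348\right) = \left(-20081\right) \left(-9216\right) = 185066496$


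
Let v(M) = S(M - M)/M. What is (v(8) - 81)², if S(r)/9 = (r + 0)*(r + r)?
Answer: 6561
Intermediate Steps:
S(r) = 18*r² (S(r) = 9*((r + 0)*(r + r)) = 9*(r*(2*r)) = 9*(2*r²) = 18*r²)
v(M) = 0 (v(M) = (18*(M - M)²)/M = (18*0²)/M = (18*0)/M = 0/M = 0)
(v(8) - 81)² = (0 - 81)² = (-81)² = 6561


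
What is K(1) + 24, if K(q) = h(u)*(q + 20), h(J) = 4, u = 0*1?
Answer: 108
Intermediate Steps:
u = 0
K(q) = 80 + 4*q (K(q) = 4*(q + 20) = 4*(20 + q) = 80 + 4*q)
K(1) + 24 = (80 + 4*1) + 24 = (80 + 4) + 24 = 84 + 24 = 108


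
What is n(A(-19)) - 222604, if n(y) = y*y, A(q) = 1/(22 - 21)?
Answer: -222603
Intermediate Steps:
A(q) = 1 (A(q) = 1/1 = 1)
n(y) = y²
n(A(-19)) - 222604 = 1² - 222604 = 1 - 222604 = -222603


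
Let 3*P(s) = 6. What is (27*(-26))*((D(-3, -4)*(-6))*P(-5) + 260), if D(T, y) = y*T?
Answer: -81432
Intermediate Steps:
P(s) = 2 (P(s) = (⅓)*6 = 2)
D(T, y) = T*y
(27*(-26))*((D(-3, -4)*(-6))*P(-5) + 260) = (27*(-26))*((-3*(-4)*(-6))*2 + 260) = -702*((12*(-6))*2 + 260) = -702*(-72*2 + 260) = -702*(-144 + 260) = -702*116 = -81432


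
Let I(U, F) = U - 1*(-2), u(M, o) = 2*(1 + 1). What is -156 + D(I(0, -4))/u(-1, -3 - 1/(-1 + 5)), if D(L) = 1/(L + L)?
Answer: -2495/16 ≈ -155.94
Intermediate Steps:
u(M, o) = 4 (u(M, o) = 2*2 = 4)
I(U, F) = 2 + U (I(U, F) = U + 2 = 2 + U)
D(L) = 1/(2*L)
-156 + D(I(0, -4))/u(-1, -3 - 1/(-1 + 5)) = -156 + (1/(2*(2 + 0)))/4 = -156 + ((1/2)/2)/4 = -156 + ((1/2)*(1/2))/4 = -156 + (1/4)*(1/4) = -156 + 1/16 = -2495/16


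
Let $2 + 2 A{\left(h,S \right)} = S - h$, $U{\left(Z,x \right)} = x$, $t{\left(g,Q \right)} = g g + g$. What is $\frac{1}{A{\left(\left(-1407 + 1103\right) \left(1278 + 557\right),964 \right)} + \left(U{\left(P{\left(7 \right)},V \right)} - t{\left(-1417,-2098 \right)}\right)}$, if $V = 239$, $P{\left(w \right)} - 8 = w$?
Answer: $- \frac{1}{1726832} \approx -5.791 \cdot 10^{-7}$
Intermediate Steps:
$P{\left(w \right)} = 8 + w$
$t{\left(g,Q \right)} = g + g^{2}$ ($t{\left(g,Q \right)} = g^{2} + g = g + g^{2}$)
$A{\left(h,S \right)} = -1 + \frac{S}{2} - \frac{h}{2}$ ($A{\left(h,S \right)} = -1 + \frac{S - h}{2} = -1 + \left(\frac{S}{2} - \frac{h}{2}\right) = -1 + \frac{S}{2} - \frac{h}{2}$)
$\frac{1}{A{\left(\left(-1407 + 1103\right) \left(1278 + 557\right),964 \right)} + \left(U{\left(P{\left(7 \right)},V \right)} - t{\left(-1417,-2098 \right)}\right)} = \frac{1}{\left(-1 + \frac{1}{2} \cdot 964 - \frac{\left(-1407 + 1103\right) \left(1278 + 557\right)}{2}\right) + \left(239 - - 1417 \left(1 - 1417\right)\right)} = \frac{1}{\left(-1 + 482 - \frac{\left(-304\right) 1835}{2}\right) + \left(239 - \left(-1417\right) \left(-1416\right)\right)} = \frac{1}{\left(-1 + 482 - -278920\right) + \left(239 - 2006472\right)} = \frac{1}{\left(-1 + 482 + 278920\right) + \left(239 - 2006472\right)} = \frac{1}{279401 - 2006233} = \frac{1}{-1726832} = - \frac{1}{1726832}$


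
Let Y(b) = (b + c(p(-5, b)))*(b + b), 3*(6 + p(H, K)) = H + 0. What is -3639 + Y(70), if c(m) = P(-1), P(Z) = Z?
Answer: 6021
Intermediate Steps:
p(H, K) = -6 + H/3 (p(H, K) = -6 + (H + 0)/3 = -6 + H/3)
c(m) = -1
Y(b) = 2*b*(-1 + b) (Y(b) = (b - 1)*(b + b) = (-1 + b)*(2*b) = 2*b*(-1 + b))
-3639 + Y(70) = -3639 + 2*70*(-1 + 70) = -3639 + 2*70*69 = -3639 + 9660 = 6021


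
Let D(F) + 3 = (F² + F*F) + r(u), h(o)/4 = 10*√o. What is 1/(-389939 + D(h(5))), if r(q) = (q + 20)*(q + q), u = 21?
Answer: -1/372220 ≈ -2.6866e-6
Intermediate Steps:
h(o) = 40*√o (h(o) = 4*(10*√o) = 40*√o)
r(q) = 2*q*(20 + q) (r(q) = (20 + q)*(2*q) = 2*q*(20 + q))
D(F) = 1719 + 2*F² (D(F) = -3 + ((F² + F*F) + 2*21*(20 + 21)) = -3 + ((F² + F²) + 2*21*41) = -3 + (2*F² + 1722) = -3 + (1722 + 2*F²) = 1719 + 2*F²)
1/(-389939 + D(h(5))) = 1/(-389939 + (1719 + 2*(40*√5)²)) = 1/(-389939 + (1719 + 2*8000)) = 1/(-389939 + (1719 + 16000)) = 1/(-389939 + 17719) = 1/(-372220) = -1/372220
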